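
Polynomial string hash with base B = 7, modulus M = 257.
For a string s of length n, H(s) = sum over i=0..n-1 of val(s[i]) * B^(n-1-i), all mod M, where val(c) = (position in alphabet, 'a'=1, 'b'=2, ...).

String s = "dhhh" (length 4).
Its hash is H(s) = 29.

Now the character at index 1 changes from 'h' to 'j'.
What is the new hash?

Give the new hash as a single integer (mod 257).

val('h') = 8, val('j') = 10
Position k = 1, exponent = n-1-k = 2
B^2 mod M = 7^2 mod 257 = 49
Delta = (10 - 8) * 49 mod 257 = 98
New hash = (29 + 98) mod 257 = 127

Answer: 127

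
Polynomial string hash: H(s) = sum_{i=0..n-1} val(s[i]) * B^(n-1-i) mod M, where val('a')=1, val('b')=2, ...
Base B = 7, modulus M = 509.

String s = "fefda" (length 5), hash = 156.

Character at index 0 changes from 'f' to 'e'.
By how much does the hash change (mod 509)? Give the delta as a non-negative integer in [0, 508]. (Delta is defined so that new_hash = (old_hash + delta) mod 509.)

Answer: 144

Derivation:
Delta formula: (val(new) - val(old)) * B^(n-1-k) mod M
  val('e') - val('f') = 5 - 6 = -1
  B^(n-1-k) = 7^4 mod 509 = 365
  Delta = -1 * 365 mod 509 = 144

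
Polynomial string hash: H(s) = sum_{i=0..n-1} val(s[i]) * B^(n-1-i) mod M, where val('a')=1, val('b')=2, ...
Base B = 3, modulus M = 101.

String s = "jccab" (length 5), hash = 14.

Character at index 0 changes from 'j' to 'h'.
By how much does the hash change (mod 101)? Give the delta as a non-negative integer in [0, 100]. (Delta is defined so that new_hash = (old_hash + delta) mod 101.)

Answer: 40

Derivation:
Delta formula: (val(new) - val(old)) * B^(n-1-k) mod M
  val('h') - val('j') = 8 - 10 = -2
  B^(n-1-k) = 3^4 mod 101 = 81
  Delta = -2 * 81 mod 101 = 40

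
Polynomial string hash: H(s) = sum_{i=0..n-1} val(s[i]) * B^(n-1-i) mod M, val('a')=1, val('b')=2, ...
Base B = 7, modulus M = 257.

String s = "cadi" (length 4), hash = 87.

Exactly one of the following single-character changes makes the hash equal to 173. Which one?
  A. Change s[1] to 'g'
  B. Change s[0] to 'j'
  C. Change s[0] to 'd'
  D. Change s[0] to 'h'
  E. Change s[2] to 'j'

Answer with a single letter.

Answer: C

Derivation:
Option A: s[1]='a'->'g', delta=(7-1)*7^2 mod 257 = 37, hash=87+37 mod 257 = 124
Option B: s[0]='c'->'j', delta=(10-3)*7^3 mod 257 = 88, hash=87+88 mod 257 = 175
Option C: s[0]='c'->'d', delta=(4-3)*7^3 mod 257 = 86, hash=87+86 mod 257 = 173 <-- target
Option D: s[0]='c'->'h', delta=(8-3)*7^3 mod 257 = 173, hash=87+173 mod 257 = 3
Option E: s[2]='d'->'j', delta=(10-4)*7^1 mod 257 = 42, hash=87+42 mod 257 = 129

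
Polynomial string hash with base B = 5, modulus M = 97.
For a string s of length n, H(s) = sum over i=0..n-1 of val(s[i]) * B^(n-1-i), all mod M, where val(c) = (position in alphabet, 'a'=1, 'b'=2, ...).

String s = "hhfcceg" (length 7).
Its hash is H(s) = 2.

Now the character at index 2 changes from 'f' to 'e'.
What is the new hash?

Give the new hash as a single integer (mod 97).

Answer: 56

Derivation:
val('f') = 6, val('e') = 5
Position k = 2, exponent = n-1-k = 4
B^4 mod M = 5^4 mod 97 = 43
Delta = (5 - 6) * 43 mod 97 = 54
New hash = (2 + 54) mod 97 = 56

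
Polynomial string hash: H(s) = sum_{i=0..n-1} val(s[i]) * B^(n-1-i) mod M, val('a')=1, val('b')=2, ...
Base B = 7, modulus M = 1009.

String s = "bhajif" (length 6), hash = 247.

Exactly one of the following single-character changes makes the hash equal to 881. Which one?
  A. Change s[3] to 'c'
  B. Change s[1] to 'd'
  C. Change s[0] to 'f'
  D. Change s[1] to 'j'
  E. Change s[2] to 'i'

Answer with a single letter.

Answer: C

Derivation:
Option A: s[3]='j'->'c', delta=(3-10)*7^2 mod 1009 = 666, hash=247+666 mod 1009 = 913
Option B: s[1]='h'->'d', delta=(4-8)*7^4 mod 1009 = 486, hash=247+486 mod 1009 = 733
Option C: s[0]='b'->'f', delta=(6-2)*7^5 mod 1009 = 634, hash=247+634 mod 1009 = 881 <-- target
Option D: s[1]='h'->'j', delta=(10-8)*7^4 mod 1009 = 766, hash=247+766 mod 1009 = 4
Option E: s[2]='a'->'i', delta=(9-1)*7^3 mod 1009 = 726, hash=247+726 mod 1009 = 973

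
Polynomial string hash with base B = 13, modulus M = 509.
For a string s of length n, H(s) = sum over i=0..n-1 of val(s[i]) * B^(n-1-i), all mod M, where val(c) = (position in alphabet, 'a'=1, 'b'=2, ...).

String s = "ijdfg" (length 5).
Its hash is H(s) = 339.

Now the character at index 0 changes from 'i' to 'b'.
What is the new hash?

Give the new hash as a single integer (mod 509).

Answer: 449

Derivation:
val('i') = 9, val('b') = 2
Position k = 0, exponent = n-1-k = 4
B^4 mod M = 13^4 mod 509 = 57
Delta = (2 - 9) * 57 mod 509 = 110
New hash = (339 + 110) mod 509 = 449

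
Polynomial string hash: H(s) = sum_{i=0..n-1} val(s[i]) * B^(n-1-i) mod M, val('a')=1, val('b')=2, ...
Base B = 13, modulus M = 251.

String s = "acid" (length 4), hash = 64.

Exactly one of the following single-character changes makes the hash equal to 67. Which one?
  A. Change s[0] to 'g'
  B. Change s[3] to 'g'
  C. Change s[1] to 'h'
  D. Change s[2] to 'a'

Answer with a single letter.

Option A: s[0]='a'->'g', delta=(7-1)*13^3 mod 251 = 130, hash=64+130 mod 251 = 194
Option B: s[3]='d'->'g', delta=(7-4)*13^0 mod 251 = 3, hash=64+3 mod 251 = 67 <-- target
Option C: s[1]='c'->'h', delta=(8-3)*13^2 mod 251 = 92, hash=64+92 mod 251 = 156
Option D: s[2]='i'->'a', delta=(1-9)*13^1 mod 251 = 147, hash=64+147 mod 251 = 211

Answer: B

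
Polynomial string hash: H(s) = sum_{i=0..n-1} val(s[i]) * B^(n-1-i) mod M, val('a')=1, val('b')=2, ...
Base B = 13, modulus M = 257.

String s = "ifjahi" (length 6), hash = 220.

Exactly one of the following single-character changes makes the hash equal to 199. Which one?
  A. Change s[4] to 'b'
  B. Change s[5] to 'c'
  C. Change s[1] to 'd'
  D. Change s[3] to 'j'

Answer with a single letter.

Answer: D

Derivation:
Option A: s[4]='h'->'b', delta=(2-8)*13^1 mod 257 = 179, hash=220+179 mod 257 = 142
Option B: s[5]='i'->'c', delta=(3-9)*13^0 mod 257 = 251, hash=220+251 mod 257 = 214
Option C: s[1]='f'->'d', delta=(4-6)*13^4 mod 257 = 189, hash=220+189 mod 257 = 152
Option D: s[3]='a'->'j', delta=(10-1)*13^2 mod 257 = 236, hash=220+236 mod 257 = 199 <-- target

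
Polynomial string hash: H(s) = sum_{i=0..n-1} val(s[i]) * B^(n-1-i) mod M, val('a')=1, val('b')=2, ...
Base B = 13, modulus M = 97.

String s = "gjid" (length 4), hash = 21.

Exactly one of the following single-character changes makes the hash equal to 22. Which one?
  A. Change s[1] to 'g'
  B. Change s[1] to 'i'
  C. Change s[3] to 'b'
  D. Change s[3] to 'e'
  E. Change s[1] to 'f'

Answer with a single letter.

Answer: D

Derivation:
Option A: s[1]='j'->'g', delta=(7-10)*13^2 mod 97 = 75, hash=21+75 mod 97 = 96
Option B: s[1]='j'->'i', delta=(9-10)*13^2 mod 97 = 25, hash=21+25 mod 97 = 46
Option C: s[3]='d'->'b', delta=(2-4)*13^0 mod 97 = 95, hash=21+95 mod 97 = 19
Option D: s[3]='d'->'e', delta=(5-4)*13^0 mod 97 = 1, hash=21+1 mod 97 = 22 <-- target
Option E: s[1]='j'->'f', delta=(6-10)*13^2 mod 97 = 3, hash=21+3 mod 97 = 24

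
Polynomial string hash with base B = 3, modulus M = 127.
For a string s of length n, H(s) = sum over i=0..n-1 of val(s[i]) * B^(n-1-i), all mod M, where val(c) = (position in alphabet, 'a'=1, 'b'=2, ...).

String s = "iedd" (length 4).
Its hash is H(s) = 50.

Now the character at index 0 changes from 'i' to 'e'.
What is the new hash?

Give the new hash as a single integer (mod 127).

Answer: 69

Derivation:
val('i') = 9, val('e') = 5
Position k = 0, exponent = n-1-k = 3
B^3 mod M = 3^3 mod 127 = 27
Delta = (5 - 9) * 27 mod 127 = 19
New hash = (50 + 19) mod 127 = 69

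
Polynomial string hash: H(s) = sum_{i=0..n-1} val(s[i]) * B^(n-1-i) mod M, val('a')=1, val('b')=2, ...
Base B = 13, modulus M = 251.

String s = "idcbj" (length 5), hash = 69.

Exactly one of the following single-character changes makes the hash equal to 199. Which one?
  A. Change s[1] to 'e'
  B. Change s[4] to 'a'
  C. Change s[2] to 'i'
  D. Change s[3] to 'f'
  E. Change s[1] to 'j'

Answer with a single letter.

Answer: E

Derivation:
Option A: s[1]='d'->'e', delta=(5-4)*13^3 mod 251 = 189, hash=69+189 mod 251 = 7
Option B: s[4]='j'->'a', delta=(1-10)*13^0 mod 251 = 242, hash=69+242 mod 251 = 60
Option C: s[2]='c'->'i', delta=(9-3)*13^2 mod 251 = 10, hash=69+10 mod 251 = 79
Option D: s[3]='b'->'f', delta=(6-2)*13^1 mod 251 = 52, hash=69+52 mod 251 = 121
Option E: s[1]='d'->'j', delta=(10-4)*13^3 mod 251 = 130, hash=69+130 mod 251 = 199 <-- target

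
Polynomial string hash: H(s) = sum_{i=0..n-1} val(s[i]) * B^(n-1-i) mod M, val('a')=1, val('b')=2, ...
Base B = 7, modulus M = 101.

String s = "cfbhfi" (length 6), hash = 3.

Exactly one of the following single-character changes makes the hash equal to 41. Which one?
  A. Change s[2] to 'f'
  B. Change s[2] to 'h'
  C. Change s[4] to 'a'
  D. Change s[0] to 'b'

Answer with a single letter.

Answer: B

Derivation:
Option A: s[2]='b'->'f', delta=(6-2)*7^3 mod 101 = 59, hash=3+59 mod 101 = 62
Option B: s[2]='b'->'h', delta=(8-2)*7^3 mod 101 = 38, hash=3+38 mod 101 = 41 <-- target
Option C: s[4]='f'->'a', delta=(1-6)*7^1 mod 101 = 66, hash=3+66 mod 101 = 69
Option D: s[0]='c'->'b', delta=(2-3)*7^5 mod 101 = 60, hash=3+60 mod 101 = 63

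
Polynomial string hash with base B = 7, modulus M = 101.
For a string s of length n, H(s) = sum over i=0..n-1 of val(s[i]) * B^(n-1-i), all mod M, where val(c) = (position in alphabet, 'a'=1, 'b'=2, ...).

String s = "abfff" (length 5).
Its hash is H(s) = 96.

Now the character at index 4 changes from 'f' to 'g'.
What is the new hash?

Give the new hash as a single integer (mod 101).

Answer: 97

Derivation:
val('f') = 6, val('g') = 7
Position k = 4, exponent = n-1-k = 0
B^0 mod M = 7^0 mod 101 = 1
Delta = (7 - 6) * 1 mod 101 = 1
New hash = (96 + 1) mod 101 = 97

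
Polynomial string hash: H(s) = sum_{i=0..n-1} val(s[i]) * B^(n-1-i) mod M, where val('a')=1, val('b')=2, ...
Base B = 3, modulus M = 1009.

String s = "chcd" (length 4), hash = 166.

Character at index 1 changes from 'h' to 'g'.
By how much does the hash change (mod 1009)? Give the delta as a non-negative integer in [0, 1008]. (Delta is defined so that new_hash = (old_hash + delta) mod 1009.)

Delta formula: (val(new) - val(old)) * B^(n-1-k) mod M
  val('g') - val('h') = 7 - 8 = -1
  B^(n-1-k) = 3^2 mod 1009 = 9
  Delta = -1 * 9 mod 1009 = 1000

Answer: 1000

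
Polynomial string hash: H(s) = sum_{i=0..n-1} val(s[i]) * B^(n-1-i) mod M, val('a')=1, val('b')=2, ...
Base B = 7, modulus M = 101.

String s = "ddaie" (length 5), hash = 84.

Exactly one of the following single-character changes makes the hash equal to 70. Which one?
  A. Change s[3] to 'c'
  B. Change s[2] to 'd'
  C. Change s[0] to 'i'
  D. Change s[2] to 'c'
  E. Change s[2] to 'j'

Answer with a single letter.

Answer: C

Derivation:
Option A: s[3]='i'->'c', delta=(3-9)*7^1 mod 101 = 59, hash=84+59 mod 101 = 42
Option B: s[2]='a'->'d', delta=(4-1)*7^2 mod 101 = 46, hash=84+46 mod 101 = 29
Option C: s[0]='d'->'i', delta=(9-4)*7^4 mod 101 = 87, hash=84+87 mod 101 = 70 <-- target
Option D: s[2]='a'->'c', delta=(3-1)*7^2 mod 101 = 98, hash=84+98 mod 101 = 81
Option E: s[2]='a'->'j', delta=(10-1)*7^2 mod 101 = 37, hash=84+37 mod 101 = 20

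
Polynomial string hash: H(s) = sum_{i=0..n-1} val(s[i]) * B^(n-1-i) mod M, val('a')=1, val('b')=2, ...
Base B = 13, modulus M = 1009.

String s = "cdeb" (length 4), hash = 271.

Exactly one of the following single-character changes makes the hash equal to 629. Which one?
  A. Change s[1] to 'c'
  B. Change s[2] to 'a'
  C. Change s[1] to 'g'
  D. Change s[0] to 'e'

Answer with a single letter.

Answer: D

Derivation:
Option A: s[1]='d'->'c', delta=(3-4)*13^2 mod 1009 = 840, hash=271+840 mod 1009 = 102
Option B: s[2]='e'->'a', delta=(1-5)*13^1 mod 1009 = 957, hash=271+957 mod 1009 = 219
Option C: s[1]='d'->'g', delta=(7-4)*13^2 mod 1009 = 507, hash=271+507 mod 1009 = 778
Option D: s[0]='c'->'e', delta=(5-3)*13^3 mod 1009 = 358, hash=271+358 mod 1009 = 629 <-- target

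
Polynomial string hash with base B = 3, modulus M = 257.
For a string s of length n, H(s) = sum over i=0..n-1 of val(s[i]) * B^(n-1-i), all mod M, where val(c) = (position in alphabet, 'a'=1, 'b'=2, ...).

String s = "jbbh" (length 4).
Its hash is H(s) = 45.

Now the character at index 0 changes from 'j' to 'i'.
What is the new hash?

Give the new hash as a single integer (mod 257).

val('j') = 10, val('i') = 9
Position k = 0, exponent = n-1-k = 3
B^3 mod M = 3^3 mod 257 = 27
Delta = (9 - 10) * 27 mod 257 = 230
New hash = (45 + 230) mod 257 = 18

Answer: 18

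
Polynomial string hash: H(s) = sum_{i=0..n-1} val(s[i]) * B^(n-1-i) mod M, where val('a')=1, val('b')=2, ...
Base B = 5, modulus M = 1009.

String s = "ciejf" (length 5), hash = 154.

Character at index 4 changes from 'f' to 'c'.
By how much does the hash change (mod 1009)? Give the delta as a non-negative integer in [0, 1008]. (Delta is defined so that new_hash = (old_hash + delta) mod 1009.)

Delta formula: (val(new) - val(old)) * B^(n-1-k) mod M
  val('c') - val('f') = 3 - 6 = -3
  B^(n-1-k) = 5^0 mod 1009 = 1
  Delta = -3 * 1 mod 1009 = 1006

Answer: 1006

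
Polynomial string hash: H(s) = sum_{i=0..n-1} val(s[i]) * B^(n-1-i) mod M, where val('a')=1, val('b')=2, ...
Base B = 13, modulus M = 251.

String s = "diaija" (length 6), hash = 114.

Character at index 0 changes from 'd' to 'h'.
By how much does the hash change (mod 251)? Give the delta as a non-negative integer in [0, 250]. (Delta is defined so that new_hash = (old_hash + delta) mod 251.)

Answer: 5

Derivation:
Delta formula: (val(new) - val(old)) * B^(n-1-k) mod M
  val('h') - val('d') = 8 - 4 = 4
  B^(n-1-k) = 13^5 mod 251 = 64
  Delta = 4 * 64 mod 251 = 5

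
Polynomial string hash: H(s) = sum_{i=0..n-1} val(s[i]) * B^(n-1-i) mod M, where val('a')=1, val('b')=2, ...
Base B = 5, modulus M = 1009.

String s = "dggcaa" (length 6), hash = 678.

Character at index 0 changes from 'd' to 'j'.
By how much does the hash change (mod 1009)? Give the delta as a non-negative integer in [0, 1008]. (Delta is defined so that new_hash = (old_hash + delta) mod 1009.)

Delta formula: (val(new) - val(old)) * B^(n-1-k) mod M
  val('j') - val('d') = 10 - 4 = 6
  B^(n-1-k) = 5^5 mod 1009 = 98
  Delta = 6 * 98 mod 1009 = 588

Answer: 588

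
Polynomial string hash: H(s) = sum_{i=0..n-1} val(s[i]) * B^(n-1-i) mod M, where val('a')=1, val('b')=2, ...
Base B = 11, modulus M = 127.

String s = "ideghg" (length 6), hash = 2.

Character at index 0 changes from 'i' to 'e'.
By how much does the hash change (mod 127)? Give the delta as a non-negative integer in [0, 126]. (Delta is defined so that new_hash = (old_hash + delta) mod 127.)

Answer: 67

Derivation:
Delta formula: (val(new) - val(old)) * B^(n-1-k) mod M
  val('e') - val('i') = 5 - 9 = -4
  B^(n-1-k) = 11^5 mod 127 = 15
  Delta = -4 * 15 mod 127 = 67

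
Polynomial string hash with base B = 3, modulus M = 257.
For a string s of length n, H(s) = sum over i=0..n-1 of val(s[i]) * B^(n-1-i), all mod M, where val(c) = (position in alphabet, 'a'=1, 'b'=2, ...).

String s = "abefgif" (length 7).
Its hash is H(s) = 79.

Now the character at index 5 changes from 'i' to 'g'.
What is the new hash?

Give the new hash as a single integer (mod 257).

Answer: 73

Derivation:
val('i') = 9, val('g') = 7
Position k = 5, exponent = n-1-k = 1
B^1 mod M = 3^1 mod 257 = 3
Delta = (7 - 9) * 3 mod 257 = 251
New hash = (79 + 251) mod 257 = 73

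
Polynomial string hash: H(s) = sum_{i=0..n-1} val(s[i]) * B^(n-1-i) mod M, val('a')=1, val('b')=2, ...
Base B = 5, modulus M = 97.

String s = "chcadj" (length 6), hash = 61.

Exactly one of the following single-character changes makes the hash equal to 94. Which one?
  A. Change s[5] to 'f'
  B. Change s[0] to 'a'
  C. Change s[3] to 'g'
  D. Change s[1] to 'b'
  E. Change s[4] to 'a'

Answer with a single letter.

Answer: D

Derivation:
Option A: s[5]='j'->'f', delta=(6-10)*5^0 mod 97 = 93, hash=61+93 mod 97 = 57
Option B: s[0]='c'->'a', delta=(1-3)*5^5 mod 97 = 55, hash=61+55 mod 97 = 19
Option C: s[3]='a'->'g', delta=(7-1)*5^2 mod 97 = 53, hash=61+53 mod 97 = 17
Option D: s[1]='h'->'b', delta=(2-8)*5^4 mod 97 = 33, hash=61+33 mod 97 = 94 <-- target
Option E: s[4]='d'->'a', delta=(1-4)*5^1 mod 97 = 82, hash=61+82 mod 97 = 46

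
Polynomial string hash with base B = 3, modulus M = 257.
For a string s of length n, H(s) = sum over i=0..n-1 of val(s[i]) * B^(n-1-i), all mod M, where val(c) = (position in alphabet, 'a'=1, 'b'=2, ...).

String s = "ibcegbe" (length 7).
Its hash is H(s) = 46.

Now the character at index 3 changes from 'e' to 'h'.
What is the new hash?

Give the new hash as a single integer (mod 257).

Answer: 127

Derivation:
val('e') = 5, val('h') = 8
Position k = 3, exponent = n-1-k = 3
B^3 mod M = 3^3 mod 257 = 27
Delta = (8 - 5) * 27 mod 257 = 81
New hash = (46 + 81) mod 257 = 127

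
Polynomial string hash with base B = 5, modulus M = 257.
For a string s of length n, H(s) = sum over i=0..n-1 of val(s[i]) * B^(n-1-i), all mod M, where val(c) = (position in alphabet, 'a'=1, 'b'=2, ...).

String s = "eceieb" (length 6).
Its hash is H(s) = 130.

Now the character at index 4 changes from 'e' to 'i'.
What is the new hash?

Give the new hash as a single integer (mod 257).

val('e') = 5, val('i') = 9
Position k = 4, exponent = n-1-k = 1
B^1 mod M = 5^1 mod 257 = 5
Delta = (9 - 5) * 5 mod 257 = 20
New hash = (130 + 20) mod 257 = 150

Answer: 150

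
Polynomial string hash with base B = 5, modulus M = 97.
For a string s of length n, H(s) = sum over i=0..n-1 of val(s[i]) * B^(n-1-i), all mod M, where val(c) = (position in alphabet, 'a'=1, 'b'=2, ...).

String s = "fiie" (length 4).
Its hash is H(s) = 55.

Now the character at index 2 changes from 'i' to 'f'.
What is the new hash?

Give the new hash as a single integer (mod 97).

val('i') = 9, val('f') = 6
Position k = 2, exponent = n-1-k = 1
B^1 mod M = 5^1 mod 97 = 5
Delta = (6 - 9) * 5 mod 97 = 82
New hash = (55 + 82) mod 97 = 40

Answer: 40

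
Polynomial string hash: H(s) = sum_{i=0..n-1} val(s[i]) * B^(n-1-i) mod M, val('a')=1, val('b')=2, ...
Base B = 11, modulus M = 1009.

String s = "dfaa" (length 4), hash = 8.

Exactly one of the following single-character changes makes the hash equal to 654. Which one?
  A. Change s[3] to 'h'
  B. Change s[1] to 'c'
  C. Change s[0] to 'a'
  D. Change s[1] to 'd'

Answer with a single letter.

Option A: s[3]='a'->'h', delta=(8-1)*11^0 mod 1009 = 7, hash=8+7 mod 1009 = 15
Option B: s[1]='f'->'c', delta=(3-6)*11^2 mod 1009 = 646, hash=8+646 mod 1009 = 654 <-- target
Option C: s[0]='d'->'a', delta=(1-4)*11^3 mod 1009 = 43, hash=8+43 mod 1009 = 51
Option D: s[1]='f'->'d', delta=(4-6)*11^2 mod 1009 = 767, hash=8+767 mod 1009 = 775

Answer: B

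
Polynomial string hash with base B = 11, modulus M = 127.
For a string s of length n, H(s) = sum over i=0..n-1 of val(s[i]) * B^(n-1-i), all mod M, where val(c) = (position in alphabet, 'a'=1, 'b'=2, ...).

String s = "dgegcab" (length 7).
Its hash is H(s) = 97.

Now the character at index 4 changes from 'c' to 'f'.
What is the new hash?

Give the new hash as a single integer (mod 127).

val('c') = 3, val('f') = 6
Position k = 4, exponent = n-1-k = 2
B^2 mod M = 11^2 mod 127 = 121
Delta = (6 - 3) * 121 mod 127 = 109
New hash = (97 + 109) mod 127 = 79

Answer: 79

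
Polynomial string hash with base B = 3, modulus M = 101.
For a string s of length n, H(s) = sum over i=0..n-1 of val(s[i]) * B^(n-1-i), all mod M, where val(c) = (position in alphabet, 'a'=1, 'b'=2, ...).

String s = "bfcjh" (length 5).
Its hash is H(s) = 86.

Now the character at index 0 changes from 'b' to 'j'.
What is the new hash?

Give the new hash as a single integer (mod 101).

val('b') = 2, val('j') = 10
Position k = 0, exponent = n-1-k = 4
B^4 mod M = 3^4 mod 101 = 81
Delta = (10 - 2) * 81 mod 101 = 42
New hash = (86 + 42) mod 101 = 27

Answer: 27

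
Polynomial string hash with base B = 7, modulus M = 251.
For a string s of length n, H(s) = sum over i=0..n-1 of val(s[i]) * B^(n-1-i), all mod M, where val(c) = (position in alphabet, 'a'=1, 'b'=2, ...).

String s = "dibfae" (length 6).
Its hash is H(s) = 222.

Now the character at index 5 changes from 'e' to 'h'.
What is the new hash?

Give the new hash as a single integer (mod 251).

Answer: 225

Derivation:
val('e') = 5, val('h') = 8
Position k = 5, exponent = n-1-k = 0
B^0 mod M = 7^0 mod 251 = 1
Delta = (8 - 5) * 1 mod 251 = 3
New hash = (222 + 3) mod 251 = 225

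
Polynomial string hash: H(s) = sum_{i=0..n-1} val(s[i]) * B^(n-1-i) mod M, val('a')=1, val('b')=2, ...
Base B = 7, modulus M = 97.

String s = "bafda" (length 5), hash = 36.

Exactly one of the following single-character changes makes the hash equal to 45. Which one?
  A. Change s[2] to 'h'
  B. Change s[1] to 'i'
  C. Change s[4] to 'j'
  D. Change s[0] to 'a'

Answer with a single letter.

Option A: s[2]='f'->'h', delta=(8-6)*7^2 mod 97 = 1, hash=36+1 mod 97 = 37
Option B: s[1]='a'->'i', delta=(9-1)*7^3 mod 97 = 28, hash=36+28 mod 97 = 64
Option C: s[4]='a'->'j', delta=(10-1)*7^0 mod 97 = 9, hash=36+9 mod 97 = 45 <-- target
Option D: s[0]='b'->'a', delta=(1-2)*7^4 mod 97 = 24, hash=36+24 mod 97 = 60

Answer: C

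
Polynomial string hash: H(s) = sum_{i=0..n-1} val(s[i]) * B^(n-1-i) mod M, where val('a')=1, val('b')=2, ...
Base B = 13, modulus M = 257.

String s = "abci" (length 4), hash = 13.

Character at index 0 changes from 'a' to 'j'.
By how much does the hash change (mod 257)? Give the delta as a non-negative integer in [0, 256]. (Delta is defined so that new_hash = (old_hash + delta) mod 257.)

Answer: 241

Derivation:
Delta formula: (val(new) - val(old)) * B^(n-1-k) mod M
  val('j') - val('a') = 10 - 1 = 9
  B^(n-1-k) = 13^3 mod 257 = 141
  Delta = 9 * 141 mod 257 = 241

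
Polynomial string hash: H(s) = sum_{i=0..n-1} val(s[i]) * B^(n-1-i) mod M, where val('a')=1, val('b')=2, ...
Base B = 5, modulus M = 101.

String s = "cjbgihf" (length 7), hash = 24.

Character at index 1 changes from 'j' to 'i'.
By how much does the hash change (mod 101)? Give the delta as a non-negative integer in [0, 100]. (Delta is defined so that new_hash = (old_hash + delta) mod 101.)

Delta formula: (val(new) - val(old)) * B^(n-1-k) mod M
  val('i') - val('j') = 9 - 10 = -1
  B^(n-1-k) = 5^5 mod 101 = 95
  Delta = -1 * 95 mod 101 = 6

Answer: 6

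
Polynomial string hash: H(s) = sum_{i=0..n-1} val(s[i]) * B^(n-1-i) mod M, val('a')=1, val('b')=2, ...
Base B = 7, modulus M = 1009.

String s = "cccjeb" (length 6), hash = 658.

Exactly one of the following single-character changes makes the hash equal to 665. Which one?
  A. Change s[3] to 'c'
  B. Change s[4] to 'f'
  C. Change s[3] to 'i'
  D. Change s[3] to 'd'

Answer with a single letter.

Option A: s[3]='j'->'c', delta=(3-10)*7^2 mod 1009 = 666, hash=658+666 mod 1009 = 315
Option B: s[4]='e'->'f', delta=(6-5)*7^1 mod 1009 = 7, hash=658+7 mod 1009 = 665 <-- target
Option C: s[3]='j'->'i', delta=(9-10)*7^2 mod 1009 = 960, hash=658+960 mod 1009 = 609
Option D: s[3]='j'->'d', delta=(4-10)*7^2 mod 1009 = 715, hash=658+715 mod 1009 = 364

Answer: B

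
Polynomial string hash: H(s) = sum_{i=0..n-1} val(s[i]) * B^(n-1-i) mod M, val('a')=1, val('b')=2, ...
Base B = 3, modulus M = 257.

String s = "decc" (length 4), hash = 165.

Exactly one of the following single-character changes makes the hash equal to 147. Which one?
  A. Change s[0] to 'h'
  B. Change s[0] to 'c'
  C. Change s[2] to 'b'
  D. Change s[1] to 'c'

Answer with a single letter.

Answer: D

Derivation:
Option A: s[0]='d'->'h', delta=(8-4)*3^3 mod 257 = 108, hash=165+108 mod 257 = 16
Option B: s[0]='d'->'c', delta=(3-4)*3^3 mod 257 = 230, hash=165+230 mod 257 = 138
Option C: s[2]='c'->'b', delta=(2-3)*3^1 mod 257 = 254, hash=165+254 mod 257 = 162
Option D: s[1]='e'->'c', delta=(3-5)*3^2 mod 257 = 239, hash=165+239 mod 257 = 147 <-- target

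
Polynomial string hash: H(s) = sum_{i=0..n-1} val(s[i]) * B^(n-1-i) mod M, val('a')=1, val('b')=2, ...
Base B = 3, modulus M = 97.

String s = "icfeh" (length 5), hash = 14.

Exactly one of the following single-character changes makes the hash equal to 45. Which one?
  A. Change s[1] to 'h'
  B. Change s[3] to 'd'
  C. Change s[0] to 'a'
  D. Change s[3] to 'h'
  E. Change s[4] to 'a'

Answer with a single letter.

Option A: s[1]='c'->'h', delta=(8-3)*3^3 mod 97 = 38, hash=14+38 mod 97 = 52
Option B: s[3]='e'->'d', delta=(4-5)*3^1 mod 97 = 94, hash=14+94 mod 97 = 11
Option C: s[0]='i'->'a', delta=(1-9)*3^4 mod 97 = 31, hash=14+31 mod 97 = 45 <-- target
Option D: s[3]='e'->'h', delta=(8-5)*3^1 mod 97 = 9, hash=14+9 mod 97 = 23
Option E: s[4]='h'->'a', delta=(1-8)*3^0 mod 97 = 90, hash=14+90 mod 97 = 7

Answer: C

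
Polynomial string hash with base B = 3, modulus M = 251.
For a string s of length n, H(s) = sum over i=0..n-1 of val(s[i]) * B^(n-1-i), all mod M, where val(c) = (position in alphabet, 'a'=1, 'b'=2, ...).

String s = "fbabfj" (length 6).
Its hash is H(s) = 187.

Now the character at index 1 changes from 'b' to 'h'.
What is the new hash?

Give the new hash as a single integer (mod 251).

Answer: 171

Derivation:
val('b') = 2, val('h') = 8
Position k = 1, exponent = n-1-k = 4
B^4 mod M = 3^4 mod 251 = 81
Delta = (8 - 2) * 81 mod 251 = 235
New hash = (187 + 235) mod 251 = 171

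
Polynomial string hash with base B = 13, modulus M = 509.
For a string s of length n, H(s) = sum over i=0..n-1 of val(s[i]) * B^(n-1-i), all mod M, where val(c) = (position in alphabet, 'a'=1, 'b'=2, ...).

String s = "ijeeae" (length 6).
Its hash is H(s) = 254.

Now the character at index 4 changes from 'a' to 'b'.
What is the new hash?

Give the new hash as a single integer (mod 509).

val('a') = 1, val('b') = 2
Position k = 4, exponent = n-1-k = 1
B^1 mod M = 13^1 mod 509 = 13
Delta = (2 - 1) * 13 mod 509 = 13
New hash = (254 + 13) mod 509 = 267

Answer: 267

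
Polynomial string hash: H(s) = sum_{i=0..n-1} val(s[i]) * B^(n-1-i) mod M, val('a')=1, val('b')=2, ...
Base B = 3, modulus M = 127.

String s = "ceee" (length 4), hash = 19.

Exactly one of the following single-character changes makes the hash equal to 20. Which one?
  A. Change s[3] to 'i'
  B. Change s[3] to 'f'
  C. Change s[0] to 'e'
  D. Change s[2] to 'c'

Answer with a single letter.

Option A: s[3]='e'->'i', delta=(9-5)*3^0 mod 127 = 4, hash=19+4 mod 127 = 23
Option B: s[3]='e'->'f', delta=(6-5)*3^0 mod 127 = 1, hash=19+1 mod 127 = 20 <-- target
Option C: s[0]='c'->'e', delta=(5-3)*3^3 mod 127 = 54, hash=19+54 mod 127 = 73
Option D: s[2]='e'->'c', delta=(3-5)*3^1 mod 127 = 121, hash=19+121 mod 127 = 13

Answer: B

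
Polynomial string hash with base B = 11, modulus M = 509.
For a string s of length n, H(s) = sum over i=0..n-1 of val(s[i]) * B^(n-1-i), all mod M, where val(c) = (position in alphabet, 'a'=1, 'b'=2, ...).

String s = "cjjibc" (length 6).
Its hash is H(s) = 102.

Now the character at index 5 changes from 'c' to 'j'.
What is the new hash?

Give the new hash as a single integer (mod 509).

val('c') = 3, val('j') = 10
Position k = 5, exponent = n-1-k = 0
B^0 mod M = 11^0 mod 509 = 1
Delta = (10 - 3) * 1 mod 509 = 7
New hash = (102 + 7) mod 509 = 109

Answer: 109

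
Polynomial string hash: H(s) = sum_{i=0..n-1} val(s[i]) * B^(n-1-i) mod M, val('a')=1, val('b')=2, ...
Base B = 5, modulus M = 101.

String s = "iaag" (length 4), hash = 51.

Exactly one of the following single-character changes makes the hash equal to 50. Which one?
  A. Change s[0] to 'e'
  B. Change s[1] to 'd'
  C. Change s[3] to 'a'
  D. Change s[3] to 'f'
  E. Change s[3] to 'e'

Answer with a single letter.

Answer: D

Derivation:
Option A: s[0]='i'->'e', delta=(5-9)*5^3 mod 101 = 5, hash=51+5 mod 101 = 56
Option B: s[1]='a'->'d', delta=(4-1)*5^2 mod 101 = 75, hash=51+75 mod 101 = 25
Option C: s[3]='g'->'a', delta=(1-7)*5^0 mod 101 = 95, hash=51+95 mod 101 = 45
Option D: s[3]='g'->'f', delta=(6-7)*5^0 mod 101 = 100, hash=51+100 mod 101 = 50 <-- target
Option E: s[3]='g'->'e', delta=(5-7)*5^0 mod 101 = 99, hash=51+99 mod 101 = 49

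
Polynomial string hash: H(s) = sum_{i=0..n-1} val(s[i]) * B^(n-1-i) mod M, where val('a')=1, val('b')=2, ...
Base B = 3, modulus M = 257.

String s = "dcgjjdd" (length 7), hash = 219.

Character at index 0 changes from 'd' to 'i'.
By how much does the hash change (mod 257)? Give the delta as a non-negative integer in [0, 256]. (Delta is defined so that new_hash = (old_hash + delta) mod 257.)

Delta formula: (val(new) - val(old)) * B^(n-1-k) mod M
  val('i') - val('d') = 9 - 4 = 5
  B^(n-1-k) = 3^6 mod 257 = 215
  Delta = 5 * 215 mod 257 = 47

Answer: 47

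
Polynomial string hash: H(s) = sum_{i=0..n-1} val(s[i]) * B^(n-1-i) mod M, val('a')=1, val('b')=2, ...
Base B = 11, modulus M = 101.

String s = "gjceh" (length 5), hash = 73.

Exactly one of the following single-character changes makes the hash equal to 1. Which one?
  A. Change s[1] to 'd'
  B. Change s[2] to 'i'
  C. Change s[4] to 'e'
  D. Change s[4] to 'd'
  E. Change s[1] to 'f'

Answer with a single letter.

Option A: s[1]='j'->'d', delta=(4-10)*11^3 mod 101 = 94, hash=73+94 mod 101 = 66
Option B: s[2]='c'->'i', delta=(9-3)*11^2 mod 101 = 19, hash=73+19 mod 101 = 92
Option C: s[4]='h'->'e', delta=(5-8)*11^0 mod 101 = 98, hash=73+98 mod 101 = 70
Option D: s[4]='h'->'d', delta=(4-8)*11^0 mod 101 = 97, hash=73+97 mod 101 = 69
Option E: s[1]='j'->'f', delta=(6-10)*11^3 mod 101 = 29, hash=73+29 mod 101 = 1 <-- target

Answer: E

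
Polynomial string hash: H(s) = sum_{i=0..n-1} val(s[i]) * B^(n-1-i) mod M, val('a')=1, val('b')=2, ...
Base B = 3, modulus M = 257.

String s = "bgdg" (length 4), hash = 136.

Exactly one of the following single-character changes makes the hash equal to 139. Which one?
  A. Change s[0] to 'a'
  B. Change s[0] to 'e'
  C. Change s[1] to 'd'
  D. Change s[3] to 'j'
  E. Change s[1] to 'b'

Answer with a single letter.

Option A: s[0]='b'->'a', delta=(1-2)*3^3 mod 257 = 230, hash=136+230 mod 257 = 109
Option B: s[0]='b'->'e', delta=(5-2)*3^3 mod 257 = 81, hash=136+81 mod 257 = 217
Option C: s[1]='g'->'d', delta=(4-7)*3^2 mod 257 = 230, hash=136+230 mod 257 = 109
Option D: s[3]='g'->'j', delta=(10-7)*3^0 mod 257 = 3, hash=136+3 mod 257 = 139 <-- target
Option E: s[1]='g'->'b', delta=(2-7)*3^2 mod 257 = 212, hash=136+212 mod 257 = 91

Answer: D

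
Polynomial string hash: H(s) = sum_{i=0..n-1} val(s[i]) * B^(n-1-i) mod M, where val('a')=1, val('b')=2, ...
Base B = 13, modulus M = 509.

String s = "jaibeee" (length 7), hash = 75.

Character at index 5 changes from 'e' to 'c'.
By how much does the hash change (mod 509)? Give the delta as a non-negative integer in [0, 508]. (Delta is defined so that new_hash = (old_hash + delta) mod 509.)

Answer: 483

Derivation:
Delta formula: (val(new) - val(old)) * B^(n-1-k) mod M
  val('c') - val('e') = 3 - 5 = -2
  B^(n-1-k) = 13^1 mod 509 = 13
  Delta = -2 * 13 mod 509 = 483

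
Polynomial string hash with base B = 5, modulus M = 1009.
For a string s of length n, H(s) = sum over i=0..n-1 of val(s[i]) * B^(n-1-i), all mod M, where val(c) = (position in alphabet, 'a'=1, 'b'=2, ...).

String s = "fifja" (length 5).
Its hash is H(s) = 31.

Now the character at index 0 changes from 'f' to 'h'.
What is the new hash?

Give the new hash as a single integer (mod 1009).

Answer: 272

Derivation:
val('f') = 6, val('h') = 8
Position k = 0, exponent = n-1-k = 4
B^4 mod M = 5^4 mod 1009 = 625
Delta = (8 - 6) * 625 mod 1009 = 241
New hash = (31 + 241) mod 1009 = 272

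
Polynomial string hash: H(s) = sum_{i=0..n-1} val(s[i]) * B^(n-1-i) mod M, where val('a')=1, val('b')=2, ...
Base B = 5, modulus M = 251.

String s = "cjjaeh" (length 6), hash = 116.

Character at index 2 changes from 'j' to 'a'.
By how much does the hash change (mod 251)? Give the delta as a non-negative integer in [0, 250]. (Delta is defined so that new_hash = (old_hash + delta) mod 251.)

Delta formula: (val(new) - val(old)) * B^(n-1-k) mod M
  val('a') - val('j') = 1 - 10 = -9
  B^(n-1-k) = 5^3 mod 251 = 125
  Delta = -9 * 125 mod 251 = 130

Answer: 130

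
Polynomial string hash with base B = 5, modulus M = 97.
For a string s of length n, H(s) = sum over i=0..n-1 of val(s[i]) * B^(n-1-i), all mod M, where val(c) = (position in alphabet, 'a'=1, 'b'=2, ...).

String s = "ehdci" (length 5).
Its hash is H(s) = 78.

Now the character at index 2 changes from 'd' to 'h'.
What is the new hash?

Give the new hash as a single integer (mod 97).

val('d') = 4, val('h') = 8
Position k = 2, exponent = n-1-k = 2
B^2 mod M = 5^2 mod 97 = 25
Delta = (8 - 4) * 25 mod 97 = 3
New hash = (78 + 3) mod 97 = 81

Answer: 81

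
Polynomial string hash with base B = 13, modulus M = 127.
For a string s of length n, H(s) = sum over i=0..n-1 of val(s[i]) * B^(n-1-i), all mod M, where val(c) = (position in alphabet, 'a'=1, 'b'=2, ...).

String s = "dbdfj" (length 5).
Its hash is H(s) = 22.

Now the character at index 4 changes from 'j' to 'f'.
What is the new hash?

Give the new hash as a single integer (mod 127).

Answer: 18

Derivation:
val('j') = 10, val('f') = 6
Position k = 4, exponent = n-1-k = 0
B^0 mod M = 13^0 mod 127 = 1
Delta = (6 - 10) * 1 mod 127 = 123
New hash = (22 + 123) mod 127 = 18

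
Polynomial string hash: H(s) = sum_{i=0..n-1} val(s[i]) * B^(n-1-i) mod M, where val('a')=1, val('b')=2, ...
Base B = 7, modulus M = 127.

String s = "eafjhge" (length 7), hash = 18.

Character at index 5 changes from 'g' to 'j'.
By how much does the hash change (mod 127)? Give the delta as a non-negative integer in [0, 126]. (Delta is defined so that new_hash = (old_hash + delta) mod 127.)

Answer: 21

Derivation:
Delta formula: (val(new) - val(old)) * B^(n-1-k) mod M
  val('j') - val('g') = 10 - 7 = 3
  B^(n-1-k) = 7^1 mod 127 = 7
  Delta = 3 * 7 mod 127 = 21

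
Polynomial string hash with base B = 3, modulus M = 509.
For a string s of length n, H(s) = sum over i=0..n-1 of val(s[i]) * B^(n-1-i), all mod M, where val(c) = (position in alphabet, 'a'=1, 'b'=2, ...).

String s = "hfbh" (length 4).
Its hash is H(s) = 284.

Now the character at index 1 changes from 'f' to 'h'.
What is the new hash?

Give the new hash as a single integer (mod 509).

Answer: 302

Derivation:
val('f') = 6, val('h') = 8
Position k = 1, exponent = n-1-k = 2
B^2 mod M = 3^2 mod 509 = 9
Delta = (8 - 6) * 9 mod 509 = 18
New hash = (284 + 18) mod 509 = 302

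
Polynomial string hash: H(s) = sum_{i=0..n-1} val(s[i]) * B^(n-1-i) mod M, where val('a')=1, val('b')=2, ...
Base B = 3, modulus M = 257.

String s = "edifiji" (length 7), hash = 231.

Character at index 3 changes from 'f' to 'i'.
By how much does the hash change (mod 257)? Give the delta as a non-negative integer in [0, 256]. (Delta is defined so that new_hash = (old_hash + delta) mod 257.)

Answer: 81

Derivation:
Delta formula: (val(new) - val(old)) * B^(n-1-k) mod M
  val('i') - val('f') = 9 - 6 = 3
  B^(n-1-k) = 3^3 mod 257 = 27
  Delta = 3 * 27 mod 257 = 81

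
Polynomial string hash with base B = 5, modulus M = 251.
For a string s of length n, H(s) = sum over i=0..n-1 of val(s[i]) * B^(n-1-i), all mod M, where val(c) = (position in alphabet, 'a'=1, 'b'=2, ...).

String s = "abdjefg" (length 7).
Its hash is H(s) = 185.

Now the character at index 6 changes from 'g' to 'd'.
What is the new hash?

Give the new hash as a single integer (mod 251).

Answer: 182

Derivation:
val('g') = 7, val('d') = 4
Position k = 6, exponent = n-1-k = 0
B^0 mod M = 5^0 mod 251 = 1
Delta = (4 - 7) * 1 mod 251 = 248
New hash = (185 + 248) mod 251 = 182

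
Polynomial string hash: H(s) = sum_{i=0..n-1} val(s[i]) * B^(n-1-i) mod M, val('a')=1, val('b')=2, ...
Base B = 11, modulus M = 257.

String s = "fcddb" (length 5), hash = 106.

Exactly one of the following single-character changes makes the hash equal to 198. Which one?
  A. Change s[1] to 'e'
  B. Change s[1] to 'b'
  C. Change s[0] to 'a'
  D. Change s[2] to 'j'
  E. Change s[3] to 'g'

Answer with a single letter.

Answer: A

Derivation:
Option A: s[1]='c'->'e', delta=(5-3)*11^3 mod 257 = 92, hash=106+92 mod 257 = 198 <-- target
Option B: s[1]='c'->'b', delta=(2-3)*11^3 mod 257 = 211, hash=106+211 mod 257 = 60
Option C: s[0]='f'->'a', delta=(1-6)*11^4 mod 257 = 40, hash=106+40 mod 257 = 146
Option D: s[2]='d'->'j', delta=(10-4)*11^2 mod 257 = 212, hash=106+212 mod 257 = 61
Option E: s[3]='d'->'g', delta=(7-4)*11^1 mod 257 = 33, hash=106+33 mod 257 = 139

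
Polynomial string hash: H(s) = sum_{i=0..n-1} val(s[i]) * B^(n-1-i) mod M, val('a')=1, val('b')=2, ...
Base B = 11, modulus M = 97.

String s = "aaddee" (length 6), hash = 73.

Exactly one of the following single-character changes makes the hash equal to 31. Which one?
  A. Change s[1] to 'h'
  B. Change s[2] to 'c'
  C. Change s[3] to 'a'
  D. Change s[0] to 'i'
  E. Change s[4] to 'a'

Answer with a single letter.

Option A: s[1]='a'->'h', delta=(8-1)*11^4 mod 97 = 55, hash=73+55 mod 97 = 31 <-- target
Option B: s[2]='d'->'c', delta=(3-4)*11^3 mod 97 = 27, hash=73+27 mod 97 = 3
Option C: s[3]='d'->'a', delta=(1-4)*11^2 mod 97 = 25, hash=73+25 mod 97 = 1
Option D: s[0]='a'->'i', delta=(9-1)*11^5 mod 97 = 54, hash=73+54 mod 97 = 30
Option E: s[4]='e'->'a', delta=(1-5)*11^1 mod 97 = 53, hash=73+53 mod 97 = 29

Answer: A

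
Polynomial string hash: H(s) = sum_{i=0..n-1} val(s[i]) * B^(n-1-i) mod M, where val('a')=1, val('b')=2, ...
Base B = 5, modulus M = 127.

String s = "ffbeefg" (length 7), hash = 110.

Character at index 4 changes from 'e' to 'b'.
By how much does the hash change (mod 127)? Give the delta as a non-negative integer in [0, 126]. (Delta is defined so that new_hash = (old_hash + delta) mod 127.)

Delta formula: (val(new) - val(old)) * B^(n-1-k) mod M
  val('b') - val('e') = 2 - 5 = -3
  B^(n-1-k) = 5^2 mod 127 = 25
  Delta = -3 * 25 mod 127 = 52

Answer: 52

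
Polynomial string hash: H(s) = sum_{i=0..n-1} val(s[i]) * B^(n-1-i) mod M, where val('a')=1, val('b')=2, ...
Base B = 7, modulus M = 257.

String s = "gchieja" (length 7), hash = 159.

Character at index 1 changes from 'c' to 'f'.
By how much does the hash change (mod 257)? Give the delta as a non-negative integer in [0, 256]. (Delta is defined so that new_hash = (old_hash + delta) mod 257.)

Delta formula: (val(new) - val(old)) * B^(n-1-k) mod M
  val('f') - val('c') = 6 - 3 = 3
  B^(n-1-k) = 7^5 mod 257 = 102
  Delta = 3 * 102 mod 257 = 49

Answer: 49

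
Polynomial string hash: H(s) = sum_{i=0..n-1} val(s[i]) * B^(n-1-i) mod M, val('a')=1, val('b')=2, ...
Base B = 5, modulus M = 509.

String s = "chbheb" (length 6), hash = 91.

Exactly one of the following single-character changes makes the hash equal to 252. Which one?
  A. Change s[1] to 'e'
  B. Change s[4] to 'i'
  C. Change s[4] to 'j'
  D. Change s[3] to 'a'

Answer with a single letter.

Option A: s[1]='h'->'e', delta=(5-8)*5^4 mod 509 = 161, hash=91+161 mod 509 = 252 <-- target
Option B: s[4]='e'->'i', delta=(9-5)*5^1 mod 509 = 20, hash=91+20 mod 509 = 111
Option C: s[4]='e'->'j', delta=(10-5)*5^1 mod 509 = 25, hash=91+25 mod 509 = 116
Option D: s[3]='h'->'a', delta=(1-8)*5^2 mod 509 = 334, hash=91+334 mod 509 = 425

Answer: A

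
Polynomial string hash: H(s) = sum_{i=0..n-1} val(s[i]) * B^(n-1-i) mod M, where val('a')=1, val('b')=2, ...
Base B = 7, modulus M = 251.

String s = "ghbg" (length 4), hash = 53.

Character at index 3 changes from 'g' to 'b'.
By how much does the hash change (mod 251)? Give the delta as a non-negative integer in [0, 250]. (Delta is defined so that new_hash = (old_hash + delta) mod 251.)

Delta formula: (val(new) - val(old)) * B^(n-1-k) mod M
  val('b') - val('g') = 2 - 7 = -5
  B^(n-1-k) = 7^0 mod 251 = 1
  Delta = -5 * 1 mod 251 = 246

Answer: 246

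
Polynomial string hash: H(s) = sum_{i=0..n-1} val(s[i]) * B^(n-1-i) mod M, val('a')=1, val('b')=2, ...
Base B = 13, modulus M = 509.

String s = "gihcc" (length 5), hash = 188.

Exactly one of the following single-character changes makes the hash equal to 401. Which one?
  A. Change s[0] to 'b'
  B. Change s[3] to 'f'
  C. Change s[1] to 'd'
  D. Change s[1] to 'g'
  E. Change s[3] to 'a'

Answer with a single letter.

Option A: s[0]='g'->'b', delta=(2-7)*13^4 mod 509 = 224, hash=188+224 mod 509 = 412
Option B: s[3]='c'->'f', delta=(6-3)*13^1 mod 509 = 39, hash=188+39 mod 509 = 227
Option C: s[1]='i'->'d', delta=(4-9)*13^3 mod 509 = 213, hash=188+213 mod 509 = 401 <-- target
Option D: s[1]='i'->'g', delta=(7-9)*13^3 mod 509 = 187, hash=188+187 mod 509 = 375
Option E: s[3]='c'->'a', delta=(1-3)*13^1 mod 509 = 483, hash=188+483 mod 509 = 162

Answer: C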